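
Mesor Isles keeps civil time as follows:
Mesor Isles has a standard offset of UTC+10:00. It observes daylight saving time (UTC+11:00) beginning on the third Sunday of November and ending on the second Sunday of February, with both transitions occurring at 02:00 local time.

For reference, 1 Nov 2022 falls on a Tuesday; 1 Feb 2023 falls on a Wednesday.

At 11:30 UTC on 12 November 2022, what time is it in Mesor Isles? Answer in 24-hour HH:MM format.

21:30

1 November 2022 is a Tuesday, so the first Sunday is November 6 and the third is November 20.
1 February 2023 is a Wednesday, so the first Sunday is February 5 and the second is February 12.
At the standard offset (UTC+10:00), 11:30 UTC + 10h = 21:30 Mesor Isles standard time.
The standard-time date in Mesor Isles, 12 November 2022, is outside the daylight-saving period (20 November 2022 – 12 February 2023), so Mesor Isles is on standard time, UTC+10:00.
11:30 UTC + 10h = 21:30 local.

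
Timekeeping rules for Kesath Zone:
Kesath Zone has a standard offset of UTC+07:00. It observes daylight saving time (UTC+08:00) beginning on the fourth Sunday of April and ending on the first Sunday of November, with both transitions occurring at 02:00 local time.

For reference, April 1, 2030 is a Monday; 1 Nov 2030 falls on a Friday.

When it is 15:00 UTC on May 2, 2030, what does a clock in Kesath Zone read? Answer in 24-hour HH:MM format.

23:00

1 April 2030 is a Monday, so the first Sunday is April 7 and the fourth is April 28.
1 November 2030 is a Friday, so the first Sunday is November 3.
At the standard offset (UTC+07:00), 15:00 UTC + 7h = 22:00 Kesath Zone standard time.
The standard-time date in Kesath Zone, May 2, 2030, falls between 28 April and 3 November, so daylight saving is in effect and Kesath Zone is at UTC+08:00.
15:00 UTC + 8h = 23:00 local.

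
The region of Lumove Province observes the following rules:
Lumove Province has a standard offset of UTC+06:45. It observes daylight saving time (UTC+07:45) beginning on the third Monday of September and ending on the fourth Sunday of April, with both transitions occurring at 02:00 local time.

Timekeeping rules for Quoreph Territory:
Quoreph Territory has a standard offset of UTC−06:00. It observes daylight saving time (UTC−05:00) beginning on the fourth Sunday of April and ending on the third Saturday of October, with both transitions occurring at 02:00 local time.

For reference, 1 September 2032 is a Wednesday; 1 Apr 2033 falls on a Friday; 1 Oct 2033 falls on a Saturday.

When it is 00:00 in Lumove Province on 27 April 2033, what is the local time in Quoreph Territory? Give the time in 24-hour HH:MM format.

12:15

1 September 2032 is a Wednesday, so the first Monday is September 6 and the third is September 20.
1 April 2033 is a Friday, so the first Sunday is April 3 and the fourth is April 24.
27 April 2033 does not fall between 20 September 2032 and 24 April 2033, so daylight saving is not in effect and Lumove Province is at UTC+06:45.
00:00 Lumove Province − 6h45m = 17:15 UTC (rolling into the previous day, 26 April 2033).
1 April 2033 is a Friday, so the first Sunday is April 3 and the fourth is April 24.
1 October 2033 is a Saturday, so the first Saturday is October 1 and the third is October 15.
At the standard offset (UTC−06:00), 17:15 UTC − 6h = 11:15 Quoreph Territory standard time.
The standard-time date in Quoreph Territory, 26 April 2033, falls between 24 April and 15 October, so daylight saving is in effect and Quoreph Territory is at UTC−05:00.
17:15 UTC − 5h = 12:15 Quoreph Territory.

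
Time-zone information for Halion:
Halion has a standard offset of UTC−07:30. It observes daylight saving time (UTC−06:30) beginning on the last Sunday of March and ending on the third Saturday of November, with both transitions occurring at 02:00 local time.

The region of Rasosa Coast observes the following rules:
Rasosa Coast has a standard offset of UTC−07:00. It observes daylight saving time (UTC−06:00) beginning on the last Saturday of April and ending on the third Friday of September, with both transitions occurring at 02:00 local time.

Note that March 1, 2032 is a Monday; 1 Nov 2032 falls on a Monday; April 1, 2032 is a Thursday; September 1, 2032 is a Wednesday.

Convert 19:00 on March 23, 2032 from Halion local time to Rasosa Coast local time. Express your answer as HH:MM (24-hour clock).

19:30

1 March 2032 is a Monday, so Sundays fall on 7, 14, 21, 28; the last is March 28.
1 November 2032 is a Monday, so the first Saturday is November 6 and the third is November 20.
Daylight saving runs 28 March – 20 November; March 23, 2032 is outside that window, so Halion is on standard time at UTC−07:30.
19:00 Halion + 7h30m = 02:30 UTC (rolling into the next day, 24 March 2032).
1 April 2032 is a Thursday, so Saturdays fall on 3, 10, 17, 24; the last is April 24.
1 September 2032 is a Wednesday, so the first Friday is September 3 and the third is September 17.
At the standard offset (UTC−07:00), 02:30 UTC − 7h = 19:30 Rasosa Coast standard time (rolling into the previous day, 23 March 2032).
The standard-time date in Rasosa Coast, March 23, 2032, is outside the daylight-saving period (24 April – 17 September), so Rasosa Coast is on standard time, UTC−07:00.
02:30 UTC − 7h = 19:30 Rasosa Coast (rolling into the previous day, 23 March 2032).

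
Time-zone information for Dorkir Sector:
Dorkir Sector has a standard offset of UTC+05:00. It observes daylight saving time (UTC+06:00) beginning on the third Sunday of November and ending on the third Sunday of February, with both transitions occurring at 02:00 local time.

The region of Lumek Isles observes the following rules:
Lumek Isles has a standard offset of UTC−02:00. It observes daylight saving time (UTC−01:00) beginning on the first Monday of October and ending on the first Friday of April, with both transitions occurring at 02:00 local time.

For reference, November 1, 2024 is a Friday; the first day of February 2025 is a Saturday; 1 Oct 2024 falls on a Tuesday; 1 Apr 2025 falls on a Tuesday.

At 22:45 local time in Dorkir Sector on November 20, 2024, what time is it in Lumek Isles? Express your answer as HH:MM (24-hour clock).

15:45

1 November 2024 is a Friday, so the first Sunday is November 3 and the third is November 17.
1 February 2025 is a Saturday, so the first Sunday is February 2 and the third is February 16.
Daylight saving runs 17 November 2024 – 16 February 2025; November 20, 2024 is inside that window, so Dorkir Sector is at UTC+06:00.
22:45 Dorkir Sector − 6h = 16:45 UTC.
1 October 2024 is a Tuesday, so the first Monday is October 7.
1 April 2025 is a Tuesday, so the first Friday is April 4.
At the standard offset (UTC−02:00), 16:45 UTC − 2h = 14:45 Lumek Isles standard time.
The standard-time date in Lumek Isles, November 20, 2024, falls between 7 October 2024 and 4 April 2025, so daylight saving is in effect and Lumek Isles is at UTC−01:00.
16:45 UTC − 1h = 15:45 Lumek Isles.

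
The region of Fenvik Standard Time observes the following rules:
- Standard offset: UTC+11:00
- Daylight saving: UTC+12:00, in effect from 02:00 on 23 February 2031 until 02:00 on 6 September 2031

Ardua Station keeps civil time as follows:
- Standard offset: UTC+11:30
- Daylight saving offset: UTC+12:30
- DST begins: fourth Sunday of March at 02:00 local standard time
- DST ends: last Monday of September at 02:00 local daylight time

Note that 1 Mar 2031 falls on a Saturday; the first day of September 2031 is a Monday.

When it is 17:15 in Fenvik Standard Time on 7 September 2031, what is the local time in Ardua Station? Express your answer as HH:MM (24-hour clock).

18:45

7 September 2031 does not fall between 23 February and 6 September, so daylight saving is not in effect and Fenvik Standard Time is at UTC+11:00.
17:15 Fenvik Standard Time − 11h = 06:15 UTC.
1 March 2031 is a Saturday, so the first Sunday is March 2 and the fourth is March 23.
1 September 2031 is a Monday, so Mondays fall on 1, 8, 15, 22, 29; the last is September 29.
At the standard offset (UTC+11:30), 06:15 UTC + 11h30m = 17:45 Ardua Station standard time.
The standard-time date in Ardua Station, 7 September 2031, lies within the daylight-saving period (23 March – 29 September), so Ardua Station is on daylight time, UTC+12:30.
06:15 UTC + 12h30m = 18:45 Ardua Station.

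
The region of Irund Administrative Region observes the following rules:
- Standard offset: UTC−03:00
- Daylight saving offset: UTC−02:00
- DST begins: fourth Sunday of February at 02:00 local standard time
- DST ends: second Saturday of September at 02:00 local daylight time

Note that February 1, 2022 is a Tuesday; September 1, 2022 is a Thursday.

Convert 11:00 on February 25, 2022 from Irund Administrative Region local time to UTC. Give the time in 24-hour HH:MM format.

1 February 2022 is a Tuesday, so the first Sunday is February 6 and the fourth is February 27.
1 September 2022 is a Thursday, so the first Saturday is September 3 and the second is September 10.
February 25, 2022 does not fall between 27 February and 10 September, so daylight saving is not in effect and Irund Administrative Region is at UTC−03:00.
11:00 local + 3h = 14:00 UTC.

14:00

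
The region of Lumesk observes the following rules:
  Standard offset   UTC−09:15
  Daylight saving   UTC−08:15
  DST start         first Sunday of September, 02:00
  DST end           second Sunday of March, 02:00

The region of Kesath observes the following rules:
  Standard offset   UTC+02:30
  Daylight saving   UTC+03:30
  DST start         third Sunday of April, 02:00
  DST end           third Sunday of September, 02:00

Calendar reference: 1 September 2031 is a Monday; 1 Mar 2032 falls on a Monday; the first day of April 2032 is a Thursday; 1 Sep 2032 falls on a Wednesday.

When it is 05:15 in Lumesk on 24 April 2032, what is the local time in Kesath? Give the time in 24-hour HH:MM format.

18:00

1 September 2031 is a Monday, so the first Sunday is September 7.
1 March 2032 is a Monday, so the first Sunday is March 7 and the second is March 14.
Daylight saving runs 7 September 2031 – 14 March 2032; 24 April 2032 is outside that window, so Lumesk is on standard time at UTC−09:15.
05:15 Lumesk + 9h15m = 14:30 UTC.
1 April 2032 is a Thursday, so the first Sunday is April 4 and the third is April 18.
1 September 2032 is a Wednesday, so the first Sunday is September 5 and the third is September 19.
At the standard offset (UTC+02:30), 14:30 UTC + 2h30m = 17:00 Kesath standard time.
Daylight saving runs 18 April – 19 September; the standard-time date in Kesath, 24 April 2032, is inside that window, so Kesath is at UTC+03:30.
14:30 UTC + 3h30m = 18:00 Kesath.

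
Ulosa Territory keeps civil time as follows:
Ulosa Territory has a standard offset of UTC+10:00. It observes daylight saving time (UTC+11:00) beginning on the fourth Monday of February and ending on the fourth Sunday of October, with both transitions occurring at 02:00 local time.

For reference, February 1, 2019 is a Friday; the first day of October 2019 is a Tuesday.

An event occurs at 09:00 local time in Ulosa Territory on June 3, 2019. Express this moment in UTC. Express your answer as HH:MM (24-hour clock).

1 February 2019 is a Friday, so the first Monday is February 4 and the fourth is February 25.
1 October 2019 is a Tuesday, so the first Sunday is October 6 and the fourth is October 27.
June 3, 2019 lies within the daylight-saving period (25 February – 27 October), so Ulosa Territory is on daylight time, UTC+11:00.
09:00 local − 11h = 22:00 UTC (rolling into the previous day, 2 June 2019).

22:00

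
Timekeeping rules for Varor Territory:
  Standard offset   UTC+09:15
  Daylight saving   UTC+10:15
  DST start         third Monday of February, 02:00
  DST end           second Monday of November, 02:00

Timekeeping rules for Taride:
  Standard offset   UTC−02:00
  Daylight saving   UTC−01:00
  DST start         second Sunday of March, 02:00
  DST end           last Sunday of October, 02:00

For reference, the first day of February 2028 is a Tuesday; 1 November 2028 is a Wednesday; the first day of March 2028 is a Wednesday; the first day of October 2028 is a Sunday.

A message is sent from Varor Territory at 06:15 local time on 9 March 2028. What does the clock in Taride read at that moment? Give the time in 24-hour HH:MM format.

18:00

1 February 2028 is a Tuesday, so the first Monday is February 7 and the third is February 21.
1 November 2028 is a Wednesday, so the first Monday is November 6 and the second is November 13.
9 March 2028 falls between 21 February and 13 November, so daylight saving is in effect and Varor Territory is at UTC+10:15.
06:15 Varor Territory − 10h15m = 20:00 UTC (rolling into the previous day, 8 March 2028).
1 March 2028 is a Wednesday, so the first Sunday is March 5 and the second is March 12.
1 October 2028 is a Sunday, so Sundays fall on 1, 8, 15, 22, 29; the last is October 29.
At the standard offset (UTC−02:00), 20:00 UTC − 2h = 18:00 Taride standard time.
The standard-time date in Taride, 8 March 2028, is outside the daylight-saving period (12 March – 29 October), so Taride is on standard time, UTC−02:00.
20:00 UTC − 2h = 18:00 Taride.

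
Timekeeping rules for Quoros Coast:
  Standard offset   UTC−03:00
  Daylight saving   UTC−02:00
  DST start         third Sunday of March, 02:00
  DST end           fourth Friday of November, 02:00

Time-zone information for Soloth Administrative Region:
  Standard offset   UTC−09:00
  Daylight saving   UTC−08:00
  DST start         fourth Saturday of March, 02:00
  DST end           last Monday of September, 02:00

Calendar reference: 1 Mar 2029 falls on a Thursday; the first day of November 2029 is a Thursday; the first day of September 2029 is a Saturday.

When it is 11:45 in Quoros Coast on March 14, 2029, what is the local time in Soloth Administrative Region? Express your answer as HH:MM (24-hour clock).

05:45

1 March 2029 is a Thursday, so the first Sunday is March 4 and the third is March 18.
1 November 2029 is a Thursday, so the first Friday is November 2 and the fourth is November 23.
March 14, 2029 does not fall between 18 March and 23 November, so daylight saving is not in effect and Quoros Coast is at UTC−03:00.
11:45 Quoros Coast + 3h = 14:45 UTC.
1 March 2029 is a Thursday, so the first Saturday is March 3 and the fourth is March 24.
1 September 2029 is a Saturday, so Mondays fall on 3, 10, 17, 24; the last is September 24.
At the standard offset (UTC−09:00), 14:45 UTC − 9h = 05:45 Soloth Administrative Region standard time.
The standard-time date in Soloth Administrative Region, March 14, 2029, does not fall between 24 March and 24 September, so daylight saving is not in effect and Soloth Administrative Region is at UTC−09:00.
14:45 UTC − 9h = 05:45 Soloth Administrative Region.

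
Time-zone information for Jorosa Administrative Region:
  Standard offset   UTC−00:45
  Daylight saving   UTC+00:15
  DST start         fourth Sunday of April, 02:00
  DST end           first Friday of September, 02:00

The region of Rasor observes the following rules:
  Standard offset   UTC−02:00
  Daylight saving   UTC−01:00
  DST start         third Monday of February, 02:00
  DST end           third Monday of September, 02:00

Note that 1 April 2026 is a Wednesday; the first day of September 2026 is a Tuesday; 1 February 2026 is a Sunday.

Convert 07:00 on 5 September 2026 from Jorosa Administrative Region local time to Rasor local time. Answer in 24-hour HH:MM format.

06:45

1 April 2026 is a Wednesday, so the first Sunday is April 5 and the fourth is April 26.
1 September 2026 is a Tuesday, so the first Friday is September 4.
5 September 2026 is outside the daylight-saving period (26 April – 4 September), so Jorosa Administrative Region is on standard time, UTC−00:45.
07:00 Jorosa Administrative Region + 0h45m = 07:45 UTC.
1 February 2026 is a Sunday, so the first Monday is February 2 and the third is February 16.
1 September 2026 is a Tuesday, so the first Monday is September 7 and the third is September 21.
At the standard offset (UTC−02:00), 07:45 UTC − 2h = 05:45 Rasor standard time.
Daylight saving runs 16 February – 21 September; the standard-time date in Rasor, 5 September 2026, is inside that window, so Rasor is at UTC−01:00.
07:45 UTC − 1h = 06:45 Rasor.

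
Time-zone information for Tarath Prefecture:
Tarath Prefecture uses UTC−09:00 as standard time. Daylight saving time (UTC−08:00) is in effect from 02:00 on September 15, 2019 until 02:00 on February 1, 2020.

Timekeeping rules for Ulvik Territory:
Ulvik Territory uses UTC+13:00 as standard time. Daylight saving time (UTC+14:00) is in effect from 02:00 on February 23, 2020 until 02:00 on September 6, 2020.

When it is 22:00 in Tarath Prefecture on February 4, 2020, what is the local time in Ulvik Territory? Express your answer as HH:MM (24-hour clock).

February 4, 2020 is outside the daylight-saving period (15 September 2019 – 1 February 2020), so Tarath Prefecture is on standard time, UTC−09:00.
22:00 Tarath Prefecture + 9h = 07:00 UTC (rolling into the next day, 5 February 2020).
At the standard offset (UTC+13:00), 07:00 UTC + 13h = 20:00 Ulvik Territory standard time.
The standard-time date in Ulvik Territory, February 5, 2020, does not fall between 23 February and 6 September, so daylight saving is not in effect and Ulvik Territory is at UTC+13:00.
07:00 UTC + 13h = 20:00 Ulvik Territory.

20:00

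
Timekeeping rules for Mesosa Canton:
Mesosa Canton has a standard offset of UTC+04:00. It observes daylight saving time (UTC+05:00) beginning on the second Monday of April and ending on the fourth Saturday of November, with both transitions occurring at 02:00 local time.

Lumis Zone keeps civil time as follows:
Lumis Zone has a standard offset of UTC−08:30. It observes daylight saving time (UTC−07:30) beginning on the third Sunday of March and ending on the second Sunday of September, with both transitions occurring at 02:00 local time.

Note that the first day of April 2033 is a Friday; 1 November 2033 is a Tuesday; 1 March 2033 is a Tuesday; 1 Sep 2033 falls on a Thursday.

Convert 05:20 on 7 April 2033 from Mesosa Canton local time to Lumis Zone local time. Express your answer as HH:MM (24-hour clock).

1 April 2033 is a Friday, so the first Monday is April 4 and the second is April 11.
1 November 2033 is a Tuesday, so the first Saturday is November 5 and the fourth is November 26.
7 April 2033 does not fall between 11 April and 26 November, so daylight saving is not in effect and Mesosa Canton is at UTC+04:00.
05:20 Mesosa Canton − 4h = 01:20 UTC.
1 March 2033 is a Tuesday, so the first Sunday is March 6 and the third is March 20.
1 September 2033 is a Thursday, so the first Sunday is September 4 and the second is September 11.
At the standard offset (UTC−08:30), 01:20 UTC − 8h30m = 16:50 Lumis Zone standard time (rolling into the previous day, 6 April 2033).
The standard-time date in Lumis Zone, 6 April 2033, lies within the daylight-saving period (20 March – 11 September), so Lumis Zone is on daylight time, UTC−07:30.
01:20 UTC − 7h30m = 17:50 Lumis Zone (rolling into the previous day, 6 April 2033).

17:50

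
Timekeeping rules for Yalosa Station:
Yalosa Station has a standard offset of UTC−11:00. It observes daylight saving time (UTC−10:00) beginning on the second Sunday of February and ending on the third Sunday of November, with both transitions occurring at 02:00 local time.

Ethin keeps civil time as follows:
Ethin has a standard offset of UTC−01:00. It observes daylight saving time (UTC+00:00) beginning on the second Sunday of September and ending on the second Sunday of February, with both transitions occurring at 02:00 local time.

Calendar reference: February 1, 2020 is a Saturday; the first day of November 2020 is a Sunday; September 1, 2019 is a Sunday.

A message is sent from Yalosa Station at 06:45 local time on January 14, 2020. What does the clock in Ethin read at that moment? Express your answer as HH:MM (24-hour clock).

17:45

1 February 2020 is a Saturday, so the first Sunday is February 2 and the second is February 9.
1 November 2020 is a Sunday, so the first Sunday is November 1 and the third is November 15.
January 14, 2020 is outside the daylight-saving period (9 February – 15 November), so Yalosa Station is on standard time, UTC−11:00.
06:45 Yalosa Station + 11h = 17:45 UTC.
1 September 2019 is a Sunday, so the first Sunday is September 1 and the second is September 8.
1 February 2020 is a Saturday, so the first Sunday is February 2 and the second is February 9.
At the standard offset (UTC−01:00), 17:45 UTC − 1h = 16:45 Ethin standard time.
The standard-time date in Ethin, January 14, 2020, falls between 8 September 2019 and 9 February 2020, so daylight saving is in effect and Ethin is at UTC+00:00.
17:45 UTC + 0h = 17:45 Ethin.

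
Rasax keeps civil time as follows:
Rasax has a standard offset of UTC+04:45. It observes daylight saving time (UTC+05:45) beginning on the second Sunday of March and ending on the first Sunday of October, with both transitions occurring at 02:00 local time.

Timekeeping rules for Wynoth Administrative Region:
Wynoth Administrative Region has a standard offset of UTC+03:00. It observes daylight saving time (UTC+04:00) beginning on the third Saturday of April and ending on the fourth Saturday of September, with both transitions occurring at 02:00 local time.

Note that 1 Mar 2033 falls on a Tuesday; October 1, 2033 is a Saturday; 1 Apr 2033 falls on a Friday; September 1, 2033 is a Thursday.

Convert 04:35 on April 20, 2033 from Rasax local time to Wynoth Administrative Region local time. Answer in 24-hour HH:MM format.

02:50

1 March 2033 is a Tuesday, so the first Sunday is March 6 and the second is March 13.
1 October 2033 is a Saturday, so the first Sunday is October 2.
Daylight saving runs 13 March – 2 October; April 20, 2033 is inside that window, so Rasax is at UTC+05:45.
04:35 Rasax − 5h45m = 22:50 UTC (rolling into the previous day, 19 April 2033).
1 April 2033 is a Friday, so the first Saturday is April 2 and the third is April 16.
1 September 2033 is a Thursday, so the first Saturday is September 3 and the fourth is September 24.
At the standard offset (UTC+03:00), 22:50 UTC + 3h = 01:50 Wynoth Administrative Region standard time (rolling into the next day, 20 April 2033).
Daylight saving runs 16 April – 24 September; the standard-time date in Wynoth Administrative Region, April 20, 2033, is inside that window, so Wynoth Administrative Region is at UTC+04:00.
22:50 UTC + 4h = 02:50 Wynoth Administrative Region (rolling into the next day, 20 April 2033).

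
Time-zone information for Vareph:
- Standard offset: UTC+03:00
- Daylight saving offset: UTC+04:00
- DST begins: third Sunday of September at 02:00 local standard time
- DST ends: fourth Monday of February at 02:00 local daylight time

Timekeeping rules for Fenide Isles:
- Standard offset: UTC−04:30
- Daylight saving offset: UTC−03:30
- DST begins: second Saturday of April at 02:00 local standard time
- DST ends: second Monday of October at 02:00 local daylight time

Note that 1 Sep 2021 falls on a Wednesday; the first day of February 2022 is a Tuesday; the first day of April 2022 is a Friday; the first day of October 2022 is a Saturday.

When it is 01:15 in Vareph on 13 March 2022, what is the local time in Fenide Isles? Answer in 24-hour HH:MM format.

17:45

1 September 2021 is a Wednesday, so the first Sunday is September 5 and the third is September 19.
1 February 2022 is a Tuesday, so the first Monday is February 7 and the fourth is February 28.
13 March 2022 is outside the daylight-saving period (19 September 2021 – 28 February 2022), so Vareph is on standard time, UTC+03:00.
01:15 Vareph − 3h = 22:15 UTC (rolling into the previous day, 12 March 2022).
1 April 2022 is a Friday, so the first Saturday is April 2 and the second is April 9.
1 October 2022 is a Saturday, so the first Monday is October 3 and the second is October 10.
At the standard offset (UTC−04:30), 22:15 UTC − 4h30m = 17:45 Fenide Isles standard time.
The standard-time date in Fenide Isles, 12 March 2022, is outside the daylight-saving period (9 April – 10 October), so Fenide Isles is on standard time, UTC−04:30.
22:15 UTC − 4h30m = 17:45 Fenide Isles.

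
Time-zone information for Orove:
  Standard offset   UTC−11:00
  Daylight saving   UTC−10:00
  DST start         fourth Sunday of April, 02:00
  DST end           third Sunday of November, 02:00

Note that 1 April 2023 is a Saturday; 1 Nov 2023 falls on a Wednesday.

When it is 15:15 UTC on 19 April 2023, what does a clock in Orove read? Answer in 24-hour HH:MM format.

04:15

1 April 2023 is a Saturday, so the first Sunday is April 2 and the fourth is April 23.
1 November 2023 is a Wednesday, so the first Sunday is November 5 and the third is November 19.
At the standard offset (UTC−11:00), 15:15 UTC − 11h = 04:15 Orove standard time.
Daylight saving runs 23 April – 19 November; the standard-time date in Orove, 19 April 2023, is outside that window, so Orove is on standard time at UTC−11:00.
15:15 UTC − 11h = 04:15 local.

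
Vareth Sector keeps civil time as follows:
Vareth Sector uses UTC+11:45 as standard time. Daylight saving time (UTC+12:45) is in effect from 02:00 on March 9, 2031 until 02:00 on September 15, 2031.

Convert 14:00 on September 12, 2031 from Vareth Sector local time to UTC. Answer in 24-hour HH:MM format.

September 12, 2031 lies within the daylight-saving period (9 March – 15 September), so Vareth Sector is on daylight time, UTC+12:45.
14:00 local − 12h45m = 01:15 UTC.

01:15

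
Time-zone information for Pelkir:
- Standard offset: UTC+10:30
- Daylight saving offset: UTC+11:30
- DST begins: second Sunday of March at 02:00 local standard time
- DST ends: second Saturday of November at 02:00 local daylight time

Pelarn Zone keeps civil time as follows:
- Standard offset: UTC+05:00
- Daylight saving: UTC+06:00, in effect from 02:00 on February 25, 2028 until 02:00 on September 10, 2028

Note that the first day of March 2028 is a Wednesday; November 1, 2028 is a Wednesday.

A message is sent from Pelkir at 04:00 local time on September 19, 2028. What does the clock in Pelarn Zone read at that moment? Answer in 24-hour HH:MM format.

1 March 2028 is a Wednesday, so the first Sunday is March 5 and the second is March 12.
1 November 2028 is a Wednesday, so the first Saturday is November 4 and the second is November 11.
September 19, 2028 lies within the daylight-saving period (12 March – 11 November), so Pelkir is on daylight time, UTC+11:30.
04:00 Pelkir − 11h30m = 16:30 UTC (rolling into the previous day, 18 September 2028).
At the standard offset (UTC+05:00), 16:30 UTC + 5h = 21:30 Pelarn Zone standard time.
The standard-time date in Pelarn Zone, September 18, 2028, does not fall between 25 February and 10 September, so daylight saving is not in effect and Pelarn Zone is at UTC+05:00.
16:30 UTC + 5h = 21:30 Pelarn Zone.

21:30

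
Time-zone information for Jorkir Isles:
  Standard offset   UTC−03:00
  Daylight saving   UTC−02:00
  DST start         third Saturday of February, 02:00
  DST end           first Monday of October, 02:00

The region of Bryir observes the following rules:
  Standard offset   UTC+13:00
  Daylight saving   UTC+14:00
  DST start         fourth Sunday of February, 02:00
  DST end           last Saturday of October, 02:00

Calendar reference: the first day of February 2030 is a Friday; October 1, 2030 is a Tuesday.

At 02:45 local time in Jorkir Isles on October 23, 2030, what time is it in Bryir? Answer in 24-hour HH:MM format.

19:45

1 February 2030 is a Friday, so the first Saturday is February 2 and the third is February 16.
1 October 2030 is a Tuesday, so the first Monday is October 7.
Daylight saving runs 16 February – 7 October; October 23, 2030 is outside that window, so Jorkir Isles is on standard time at UTC−03:00.
02:45 Jorkir Isles + 3h = 05:45 UTC.
1 February 2030 is a Friday, so the first Sunday is February 3 and the fourth is February 24.
1 October 2030 is a Tuesday, so Saturdays fall on 5, 12, 19, 26; the last is October 26.
At the standard offset (UTC+13:00), 05:45 UTC + 13h = 18:45 Bryir standard time.
Daylight saving runs 24 February – 26 October; the standard-time date in Bryir, October 23, 2030, is inside that window, so Bryir is at UTC+14:00.
05:45 UTC + 14h = 19:45 Bryir.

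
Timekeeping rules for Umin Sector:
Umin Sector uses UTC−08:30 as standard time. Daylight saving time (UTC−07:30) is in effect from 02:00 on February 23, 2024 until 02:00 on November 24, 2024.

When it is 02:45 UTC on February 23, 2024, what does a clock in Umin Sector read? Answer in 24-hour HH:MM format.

At the standard offset (UTC−08:30), 02:45 UTC − 8h30m = 18:15 Umin Sector standard time (rolling into the previous day, 22 February 2024).
Daylight saving runs 23 February – 24 November; the standard-time date in Umin Sector, February 22, 2024, is outside that window, so Umin Sector is on standard time at UTC−08:30.
02:45 UTC − 8h30m = 18:15 local (rolling into the previous day, 22 February 2024).

18:15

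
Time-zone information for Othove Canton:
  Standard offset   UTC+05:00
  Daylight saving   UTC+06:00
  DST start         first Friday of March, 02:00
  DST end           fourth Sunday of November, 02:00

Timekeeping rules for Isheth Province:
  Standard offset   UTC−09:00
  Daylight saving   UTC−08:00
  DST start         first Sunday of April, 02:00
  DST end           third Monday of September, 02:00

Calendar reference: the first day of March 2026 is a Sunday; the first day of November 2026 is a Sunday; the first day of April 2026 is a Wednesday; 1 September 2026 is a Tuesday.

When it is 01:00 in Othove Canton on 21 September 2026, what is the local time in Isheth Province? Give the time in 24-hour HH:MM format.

1 March 2026 is a Sunday, so the first Friday is March 6.
1 November 2026 is a Sunday, so the first Sunday is November 1 and the fourth is November 22.
21 September 2026 falls between 6 March and 22 November, so daylight saving is in effect and Othove Canton is at UTC+06:00.
01:00 Othove Canton − 6h = 19:00 UTC (rolling into the previous day, 20 September 2026).
1 April 2026 is a Wednesday, so the first Sunday is April 5.
1 September 2026 is a Tuesday, so the first Monday is September 7 and the third is September 21.
At the standard offset (UTC−09:00), 19:00 UTC − 9h = 10:00 Isheth Province standard time.
Daylight saving runs 5 April – 21 September; the standard-time date in Isheth Province, 20 September 2026, is inside that window, so Isheth Province is at UTC−08:00.
19:00 UTC − 8h = 11:00 Isheth Province.

11:00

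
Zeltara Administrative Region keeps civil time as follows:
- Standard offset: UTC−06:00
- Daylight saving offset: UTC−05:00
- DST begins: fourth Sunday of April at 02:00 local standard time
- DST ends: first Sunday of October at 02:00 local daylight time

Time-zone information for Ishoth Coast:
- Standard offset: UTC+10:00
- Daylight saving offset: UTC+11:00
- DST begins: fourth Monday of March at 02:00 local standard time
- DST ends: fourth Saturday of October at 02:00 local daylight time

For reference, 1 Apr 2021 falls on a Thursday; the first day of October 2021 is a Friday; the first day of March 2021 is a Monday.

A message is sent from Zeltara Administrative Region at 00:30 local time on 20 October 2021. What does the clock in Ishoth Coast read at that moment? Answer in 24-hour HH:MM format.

1 April 2021 is a Thursday, so the first Sunday is April 4 and the fourth is April 25.
1 October 2021 is a Friday, so the first Sunday is October 3.
20 October 2021 is outside the daylight-saving period (25 April – 3 October), so Zeltara Administrative Region is on standard time, UTC−06:00.
00:30 Zeltara Administrative Region + 6h = 06:30 UTC.
1 March 2021 is a Monday, so the first Monday is March 1 and the fourth is March 22.
1 October 2021 is a Friday, so the first Saturday is October 2 and the fourth is October 23.
At the standard offset (UTC+10:00), 06:30 UTC + 10h = 16:30 Ishoth Coast standard time.
Daylight saving runs 22 March – 23 October; the standard-time date in Ishoth Coast, 20 October 2021, is inside that window, so Ishoth Coast is at UTC+11:00.
06:30 UTC + 11h = 17:30 Ishoth Coast.

17:30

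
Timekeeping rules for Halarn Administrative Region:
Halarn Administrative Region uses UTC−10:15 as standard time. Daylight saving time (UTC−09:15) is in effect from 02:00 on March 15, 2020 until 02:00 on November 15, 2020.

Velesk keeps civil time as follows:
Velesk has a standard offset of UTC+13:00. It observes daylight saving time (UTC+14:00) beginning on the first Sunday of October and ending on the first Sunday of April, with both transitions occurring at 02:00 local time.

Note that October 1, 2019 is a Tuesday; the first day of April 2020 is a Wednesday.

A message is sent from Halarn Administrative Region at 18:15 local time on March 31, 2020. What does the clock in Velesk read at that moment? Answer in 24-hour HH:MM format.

17:30

March 31, 2020 falls between 15 March and 15 November, so daylight saving is in effect and Halarn Administrative Region is at UTC−09:15.
18:15 Halarn Administrative Region + 9h15m = 03:30 UTC (rolling into the next day, 1 April 2020).
1 October 2019 is a Tuesday, so the first Sunday is October 6.
1 April 2020 is a Wednesday, so the first Sunday is April 5.
At the standard offset (UTC+13:00), 03:30 UTC + 13h = 16:30 Velesk standard time.
Daylight saving runs 6 October 2019 – 5 April 2020; the standard-time date in Velesk, April 1, 2020, is inside that window, so Velesk is at UTC+14:00.
03:30 UTC + 14h = 17:30 Velesk.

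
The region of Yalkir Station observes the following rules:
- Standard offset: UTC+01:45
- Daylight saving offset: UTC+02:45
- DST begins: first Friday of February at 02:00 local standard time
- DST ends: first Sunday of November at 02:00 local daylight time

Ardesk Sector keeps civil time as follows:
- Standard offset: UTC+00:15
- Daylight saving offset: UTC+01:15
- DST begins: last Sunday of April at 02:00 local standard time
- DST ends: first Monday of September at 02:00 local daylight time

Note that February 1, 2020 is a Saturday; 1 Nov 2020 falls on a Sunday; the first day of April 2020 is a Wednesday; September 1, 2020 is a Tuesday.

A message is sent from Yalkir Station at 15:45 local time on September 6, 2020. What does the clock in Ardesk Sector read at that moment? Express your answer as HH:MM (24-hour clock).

1 February 2020 is a Saturday, so the first Friday is February 7.
1 November 2020 is a Sunday, so the first Sunday is November 1.
September 6, 2020 lies within the daylight-saving period (7 February – 1 November), so Yalkir Station is on daylight time, UTC+02:45.
15:45 Yalkir Station − 2h45m = 13:00 UTC.
1 April 2020 is a Wednesday, so Sundays fall on 5, 12, 19, 26; the last is April 26.
1 September 2020 is a Tuesday, so the first Monday is September 7.
At the standard offset (UTC+00:15), 13:00 UTC + 0h15m = 13:15 Ardesk Sector standard time.
The standard-time date in Ardesk Sector, September 6, 2020, lies within the daylight-saving period (26 April – 7 September), so Ardesk Sector is on daylight time, UTC+01:15.
13:00 UTC + 1h15m = 14:15 Ardesk Sector.

14:15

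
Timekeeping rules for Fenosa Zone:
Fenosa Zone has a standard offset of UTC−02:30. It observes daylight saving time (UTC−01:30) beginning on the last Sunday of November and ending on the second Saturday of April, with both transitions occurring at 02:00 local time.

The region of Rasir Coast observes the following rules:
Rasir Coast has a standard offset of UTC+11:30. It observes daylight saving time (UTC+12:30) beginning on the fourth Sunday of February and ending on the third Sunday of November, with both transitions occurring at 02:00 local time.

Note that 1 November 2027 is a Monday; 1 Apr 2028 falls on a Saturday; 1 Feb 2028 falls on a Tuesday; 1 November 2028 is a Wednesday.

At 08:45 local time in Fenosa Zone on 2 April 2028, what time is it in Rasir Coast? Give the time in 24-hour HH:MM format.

22:45

1 November 2027 is a Monday, so Sundays fall on 7, 14, 21, 28; the last is November 28.
1 April 2028 is a Saturday, so the first Saturday is April 1 and the second is April 8.
Daylight saving runs 28 November 2027 – 8 April 2028; 2 April 2028 is inside that window, so Fenosa Zone is at UTC−01:30.
08:45 Fenosa Zone + 1h30m = 10:15 UTC.
1 February 2028 is a Tuesday, so the first Sunday is February 6 and the fourth is February 27.
1 November 2028 is a Wednesday, so the first Sunday is November 5 and the third is November 19.
At the standard offset (UTC+11:30), 10:15 UTC + 11h30m = 21:45 Rasir Coast standard time.
The standard-time date in Rasir Coast, 2 April 2028, lies within the daylight-saving period (27 February – 19 November), so Rasir Coast is on daylight time, UTC+12:30.
10:15 UTC + 12h30m = 22:45 Rasir Coast.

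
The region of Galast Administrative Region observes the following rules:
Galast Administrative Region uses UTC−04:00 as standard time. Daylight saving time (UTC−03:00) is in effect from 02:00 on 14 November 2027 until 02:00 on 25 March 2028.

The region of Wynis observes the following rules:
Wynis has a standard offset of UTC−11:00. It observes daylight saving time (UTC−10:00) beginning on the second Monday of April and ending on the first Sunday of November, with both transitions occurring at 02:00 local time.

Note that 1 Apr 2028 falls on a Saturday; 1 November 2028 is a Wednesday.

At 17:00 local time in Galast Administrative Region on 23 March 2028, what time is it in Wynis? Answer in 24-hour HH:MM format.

23 March 2028 falls between 14 November 2027 and 25 March 2028, so daylight saving is in effect and Galast Administrative Region is at UTC−03:00.
17:00 Galast Administrative Region + 3h = 20:00 UTC.
1 April 2028 is a Saturday, so the first Monday is April 3 and the second is April 10.
1 November 2028 is a Wednesday, so the first Sunday is November 5.
At the standard offset (UTC−11:00), 20:00 UTC − 11h = 09:00 Wynis standard time.
The standard-time date in Wynis, 23 March 2028, is outside the daylight-saving period (10 April – 5 November), so Wynis is on standard time, UTC−11:00.
20:00 UTC − 11h = 09:00 Wynis.

09:00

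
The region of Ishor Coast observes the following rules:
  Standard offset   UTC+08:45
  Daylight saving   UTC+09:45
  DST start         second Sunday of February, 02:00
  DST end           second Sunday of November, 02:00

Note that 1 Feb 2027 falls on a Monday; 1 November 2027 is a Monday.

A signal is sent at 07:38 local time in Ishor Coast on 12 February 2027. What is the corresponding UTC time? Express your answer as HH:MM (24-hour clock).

1 February 2027 is a Monday, so the first Sunday is February 7 and the second is February 14.
1 November 2027 is a Monday, so the first Sunday is November 7 and the second is November 14.
12 February 2027 does not fall between 14 February and 14 November, so daylight saving is not in effect and Ishor Coast is at UTC+08:45.
07:38 local − 8h45m = 22:53 UTC (rolling into the previous day, 11 February 2027).

22:53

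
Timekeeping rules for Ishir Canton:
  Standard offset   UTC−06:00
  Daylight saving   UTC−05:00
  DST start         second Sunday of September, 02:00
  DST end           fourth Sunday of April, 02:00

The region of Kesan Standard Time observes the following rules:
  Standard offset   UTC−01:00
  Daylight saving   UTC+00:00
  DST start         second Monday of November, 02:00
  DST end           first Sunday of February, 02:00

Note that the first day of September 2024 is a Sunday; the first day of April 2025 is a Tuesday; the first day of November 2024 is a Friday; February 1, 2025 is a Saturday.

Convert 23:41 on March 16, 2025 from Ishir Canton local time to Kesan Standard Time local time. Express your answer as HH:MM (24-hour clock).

1 September 2024 is a Sunday, so the first Sunday is September 1 and the second is September 8.
1 April 2025 is a Tuesday, so the first Sunday is April 6 and the fourth is April 27.
March 16, 2025 lies within the daylight-saving period (8 September 2024 – 27 April 2025), so Ishir Canton is on daylight time, UTC−05:00.
23:41 Ishir Canton + 5h = 04:41 UTC (rolling into the next day, 17 March 2025).
1 November 2024 is a Friday, so the first Monday is November 4 and the second is November 11.
1 February 2025 is a Saturday, so the first Sunday is February 2.
At the standard offset (UTC−01:00), 04:41 UTC − 1h = 03:41 Kesan Standard Time standard time.
The standard-time date in Kesan Standard Time, March 17, 2025, does not fall between 11 November 2024 and 2 February 2025, so daylight saving is not in effect and Kesan Standard Time is at UTC−01:00.
04:41 UTC − 1h = 03:41 Kesan Standard Time.

03:41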